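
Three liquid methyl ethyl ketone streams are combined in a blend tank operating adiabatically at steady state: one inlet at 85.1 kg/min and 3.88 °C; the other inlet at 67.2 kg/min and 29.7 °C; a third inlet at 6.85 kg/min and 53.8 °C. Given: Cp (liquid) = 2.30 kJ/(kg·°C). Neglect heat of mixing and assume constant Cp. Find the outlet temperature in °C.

T_out = 16.9 °C

Energy balance with Q = 0: Σ ṁᵢCp,ᵢ(T_out − Tᵢ) = 0
Σ ṁᵢCp,ᵢTᵢ = 85.1×2.30×3.88 + 67.2×2.30×29.7 + 6.85×2.30×53.8 = 6197.5
Σ ṁᵢCp,ᵢ = 85.1×2.30 + 67.2×2.30 + 6.85×2.30 = 366.04
T_out = 6197.5 / 366.04 = 16.931 °C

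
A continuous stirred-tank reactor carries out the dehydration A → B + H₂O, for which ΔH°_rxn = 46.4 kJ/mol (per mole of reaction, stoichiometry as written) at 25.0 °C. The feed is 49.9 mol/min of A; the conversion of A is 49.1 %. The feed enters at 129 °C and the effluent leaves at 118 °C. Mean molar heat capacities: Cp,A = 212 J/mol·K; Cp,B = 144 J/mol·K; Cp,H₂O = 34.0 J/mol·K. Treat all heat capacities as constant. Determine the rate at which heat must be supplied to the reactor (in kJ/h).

Q_in = 56600 kJ/h

Extent of reaction ξ = 0.491 × 49.9 = 24.501 mol/min
Reaction term: ξ·ΔH°_rxn = 24.501 × 46.4 = 1136.8 kJ/min
Sensible, feed 129→25 °C: -1100.2 kJ/min
Outlet flows (mol/min): A 25.399, B 24.501, H₂O 24.501
Sensible, products 25→118 °C: 906.36 kJ/min
Q = ΔH = 943 kJ/min = 15.717 kW
Heat supplied = 56580 kJ/h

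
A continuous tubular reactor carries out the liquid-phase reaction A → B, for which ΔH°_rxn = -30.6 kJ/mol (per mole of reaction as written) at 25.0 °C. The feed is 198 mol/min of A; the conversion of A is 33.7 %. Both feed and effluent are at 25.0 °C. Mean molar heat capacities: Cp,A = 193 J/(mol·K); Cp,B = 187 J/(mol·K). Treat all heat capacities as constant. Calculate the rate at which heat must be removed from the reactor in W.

Extent of reaction ξ = 0.337 × 198 = 66.726 mol/min
Reaction term: ξ·ΔH°_rxn = 66.726 × -30.6 = -2041.8 kJ/min
Q = ΔH = -2041.8 kJ/min = -34.03 kW
Heat removed = 34030 W

Q_out = 34000 W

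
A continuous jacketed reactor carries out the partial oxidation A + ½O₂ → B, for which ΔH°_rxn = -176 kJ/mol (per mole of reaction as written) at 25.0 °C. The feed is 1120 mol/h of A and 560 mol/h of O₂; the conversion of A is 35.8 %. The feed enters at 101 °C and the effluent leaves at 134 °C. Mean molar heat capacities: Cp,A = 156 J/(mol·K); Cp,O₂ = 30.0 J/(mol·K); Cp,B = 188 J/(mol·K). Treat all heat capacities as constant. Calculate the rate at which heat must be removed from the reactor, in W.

Extent of reaction ξ = 0.358 × 1120 = 400.96 mol/h
Reaction term: ξ·ΔH°_rxn = 400.96 × -176 = -70569 kJ/h
Sensible, feed 101→25 °C: -14556 kJ/h
Outlet flows (mol/h): A 719.04, O₂ 359.52, B 400.96
Sensible, products 25→134 °C: 21619 kJ/h
Q = ΔH = -63506 kJ/h = -17.641 kW
Heat removed = 17641 W

Q_out = 17600 W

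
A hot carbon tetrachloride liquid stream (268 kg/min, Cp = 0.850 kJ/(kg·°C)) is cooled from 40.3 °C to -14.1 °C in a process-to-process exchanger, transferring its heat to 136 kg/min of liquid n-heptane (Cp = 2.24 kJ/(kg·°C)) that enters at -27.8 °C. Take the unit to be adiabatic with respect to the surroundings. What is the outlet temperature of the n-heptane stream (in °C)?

T_c,out = 12.9 °C

Heat released by hot stream: Q = 268 × 0.850 × (40.3 − -14.1) = 12392 kJ/min
Energy balance on cold side (adiabatic exchanger): Q = ṁ_c·Cp_c·(T_c,out − T_c,in)
T_c,out = -27.8 + 12392/(136 × 2.24) = 12.879 °C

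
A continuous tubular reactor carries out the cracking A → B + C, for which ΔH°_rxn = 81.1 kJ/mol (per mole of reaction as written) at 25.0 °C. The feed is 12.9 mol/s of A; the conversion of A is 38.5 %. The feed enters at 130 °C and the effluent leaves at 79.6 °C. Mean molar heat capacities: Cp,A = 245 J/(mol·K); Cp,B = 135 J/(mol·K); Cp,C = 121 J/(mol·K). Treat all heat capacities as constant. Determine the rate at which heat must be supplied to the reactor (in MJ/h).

Extent of reaction ξ = 0.385 × 12.9 = 4.9665 mol/s
Reaction term: ξ·ΔH°_rxn = 4.9665 × 81.1 = 402.78 kJ/s
Sensible, feed 130→25 °C: -331.85 kJ/s
Outlet flows (mol/s): A 7.9335, B 4.9665, C 4.9665
Sensible, products 25→79.6 °C: 175.55 kJ/s
Q = ΔH = 246.48 kJ/s = 246.48 kW
Heat supplied = 887.32 MJ/h

Q_in = 887 MJ/h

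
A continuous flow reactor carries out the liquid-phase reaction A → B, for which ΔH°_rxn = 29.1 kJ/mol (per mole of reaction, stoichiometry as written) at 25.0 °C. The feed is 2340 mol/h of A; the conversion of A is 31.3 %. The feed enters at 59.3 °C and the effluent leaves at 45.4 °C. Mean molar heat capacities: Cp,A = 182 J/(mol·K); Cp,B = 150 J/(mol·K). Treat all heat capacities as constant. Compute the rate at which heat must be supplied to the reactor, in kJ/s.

Q_in = 4.14 kJ/s

Extent of reaction ξ = 0.313 × 2340 = 732.42 mol/h
Reaction term: ξ·ΔH°_rxn = 732.42 × 29.1 = 21313 kJ/h
Sensible, feed 59.3→25 °C: -14608 kJ/h
Outlet flows (mol/h): A 1607.6, B 732.42
Sensible, products 25→45.4 °C: 8209.8 kJ/h
Q = ΔH = 14916 kJ/h = 4.1432 kW
Heat supplied = 4.1432 kJ/s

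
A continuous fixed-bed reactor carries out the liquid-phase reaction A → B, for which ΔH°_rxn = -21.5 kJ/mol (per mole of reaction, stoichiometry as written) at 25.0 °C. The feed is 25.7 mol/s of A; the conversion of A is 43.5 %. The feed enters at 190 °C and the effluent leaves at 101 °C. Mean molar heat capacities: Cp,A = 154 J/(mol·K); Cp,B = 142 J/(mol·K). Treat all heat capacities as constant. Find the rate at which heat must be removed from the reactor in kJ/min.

Q_out = 36200 kJ/min

Extent of reaction ξ = 0.435 × 25.7 = 11.179 mol/s
Reaction term: ξ·ΔH°_rxn = 11.179 × -21.5 = -240.36 kJ/s
Sensible, feed 190→25 °C: -653.04 kJ/s
Outlet flows (mol/s): A 14.521, B 11.179
Sensible, products 25→101 °C: 290.6 kJ/s
Q = ΔH = -602.8 kJ/s = -602.8 kW
Heat removed = 36168 kJ/min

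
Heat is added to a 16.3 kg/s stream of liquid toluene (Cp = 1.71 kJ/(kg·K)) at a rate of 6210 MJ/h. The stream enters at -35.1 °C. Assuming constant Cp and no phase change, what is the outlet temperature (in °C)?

Q = 6210 MJ/h = 1725 kJ/s
ΔT = Q/(ṁ·Cp) = 1725/(16.3×1.71) = 61.888 K
T_out = -35.1 + 61.888 = 26.788 °C

T_out = 26.8 °C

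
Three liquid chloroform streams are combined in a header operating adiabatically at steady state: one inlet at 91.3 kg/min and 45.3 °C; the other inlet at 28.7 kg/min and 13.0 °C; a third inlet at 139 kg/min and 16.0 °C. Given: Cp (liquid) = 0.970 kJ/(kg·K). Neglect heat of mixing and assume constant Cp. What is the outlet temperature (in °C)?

T_out = 26.0 °C

No heat crosses the boundary, so H_out = H_in.
Σ ṁᵢCp,ᵢTᵢ = 91.3×0.970×45.3 + 28.7×0.970×13.0 + 139×0.970×16.0 = 6531
Σ ṁᵢCp,ᵢ = 91.3×0.970 + 28.7×0.970 + 139×0.970 = 251.23
T_out = 6531 / 251.23 = 25.996 °C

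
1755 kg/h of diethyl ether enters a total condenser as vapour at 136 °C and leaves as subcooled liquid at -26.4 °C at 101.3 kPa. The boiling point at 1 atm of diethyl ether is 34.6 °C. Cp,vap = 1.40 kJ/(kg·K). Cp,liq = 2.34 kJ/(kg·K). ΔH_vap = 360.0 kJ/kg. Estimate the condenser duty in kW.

vapour 136→34.6 °C: -141.96 kJ/kg
condensation at 34.6 °C: -360 kJ/kg
liquid 34.6→-26.4 °C: -142.74 kJ/kg
Δh = -141.96 + -360 + -142.74 = -644.7 kJ/kg
Q = ṁ·Δh = 1755 kg/h × -644.7 kJ/kg = -1.1314e+06 kJ/h
|Q| = 314.29 kW

Q_c = 314 kW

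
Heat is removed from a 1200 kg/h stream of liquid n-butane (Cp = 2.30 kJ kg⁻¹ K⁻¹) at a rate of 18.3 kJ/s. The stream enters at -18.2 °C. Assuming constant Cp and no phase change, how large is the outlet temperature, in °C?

T_out = -42.1 °C

Q = 18.3 kJ/s = 65880 kJ/h
ΔT = Q/(ṁ·Cp) = 65880/(1200×2.30) = 23.87 K
T_out = -18.2 − 23.87 = -42.07 °C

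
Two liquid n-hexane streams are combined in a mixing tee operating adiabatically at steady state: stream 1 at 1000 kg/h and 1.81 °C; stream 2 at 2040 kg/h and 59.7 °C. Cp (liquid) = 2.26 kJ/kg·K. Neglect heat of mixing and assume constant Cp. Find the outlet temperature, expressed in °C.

Adiabatic, steady state ⇒ Σ ṁᵢCp,ᵢ(T_out − Tᵢ) = 0
Σ ṁᵢCp,ᵢTᵢ = 1000×2.26×1.81 + 2040×2.26×59.7 = 279330
Σ ṁᵢCp,ᵢ = 1000×2.26 + 2040×2.26 = 6870.4
T_out = 279330 / 6870.4 = 40.657 °C

T_out = 40.7 °C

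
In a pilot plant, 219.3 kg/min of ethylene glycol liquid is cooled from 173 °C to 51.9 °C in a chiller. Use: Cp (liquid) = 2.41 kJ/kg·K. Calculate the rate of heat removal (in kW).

Q = ṁ·Cp·ΔT = 219.3 × 2.41 × (51.9 − 173) = -64003 kJ/min
Converting: 64003 / 60 s = 1066.7 kW

Q_c = 1070 kW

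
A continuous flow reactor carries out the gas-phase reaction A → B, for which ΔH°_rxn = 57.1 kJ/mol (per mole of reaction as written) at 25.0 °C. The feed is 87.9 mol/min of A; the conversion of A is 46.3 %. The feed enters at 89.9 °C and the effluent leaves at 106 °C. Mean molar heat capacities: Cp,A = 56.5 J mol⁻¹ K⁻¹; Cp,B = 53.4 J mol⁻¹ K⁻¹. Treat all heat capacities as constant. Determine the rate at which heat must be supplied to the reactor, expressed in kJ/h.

Extent of reaction ξ = 0.463 × 87.9 = 40.698 mol/min
Reaction term: ξ·ΔH°_rxn = 40.698 × 57.1 = 2323.8 kJ/min
Sensible, feed 89.9→25 °C: -322.32 kJ/min
Outlet flows (mol/min): A 47.202, B 40.698
Sensible, products 25→106 °C: 392.06 kJ/min
Q = ΔH = 2393.6 kJ/min = 39.893 kW
Heat supplied = 143610 kJ/h

Q_in = 144000 kJ/h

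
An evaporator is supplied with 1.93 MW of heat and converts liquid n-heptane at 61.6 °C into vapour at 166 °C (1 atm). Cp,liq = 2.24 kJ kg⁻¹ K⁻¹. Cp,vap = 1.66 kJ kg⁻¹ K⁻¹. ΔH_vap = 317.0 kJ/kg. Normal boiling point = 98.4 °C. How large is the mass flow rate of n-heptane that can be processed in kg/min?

Δh = 2.24×(98.4−61.6) + 317.0 + 1.66×(166−98.4) = 511.65 kJ/kg
Q = 1.93 MW = 1930 kJ/s = 115800 kJ/min
ṁ = Q/Δh = 115800 / 511.65 = 226.33 kg/min

ṁ = 226 kg/min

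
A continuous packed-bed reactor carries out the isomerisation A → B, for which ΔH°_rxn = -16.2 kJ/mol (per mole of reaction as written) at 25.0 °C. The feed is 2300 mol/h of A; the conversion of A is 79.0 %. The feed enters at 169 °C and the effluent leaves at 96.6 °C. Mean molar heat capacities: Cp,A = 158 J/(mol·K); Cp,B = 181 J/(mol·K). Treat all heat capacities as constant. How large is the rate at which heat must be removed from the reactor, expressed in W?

Extent of reaction ξ = 0.790 × 2300 = 1817 mol/h
Reaction term: ξ·ΔH°_rxn = 1817 × -16.2 = -29435 kJ/h
Sensible, feed 169→25 °C: -52330 kJ/h
Outlet flows (mol/h): A 483, B 1817
Sensible, products 25→96.6 °C: 29012 kJ/h
Q = ΔH = -52753 kJ/h = -14.654 kW
Heat removed = 14654 W

Q_out = 14700 W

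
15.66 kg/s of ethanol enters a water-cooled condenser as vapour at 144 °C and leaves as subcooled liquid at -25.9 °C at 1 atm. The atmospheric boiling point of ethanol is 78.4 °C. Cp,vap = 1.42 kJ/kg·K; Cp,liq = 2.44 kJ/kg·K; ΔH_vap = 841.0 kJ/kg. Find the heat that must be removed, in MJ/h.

Q_c = 67000 MJ/h

vapour 144→78.4 °C: -93.152 kJ/kg
condensation at 78.4 °C: -841 kJ/kg
liquid 78.4→-25.9 °C: -254.49 kJ/kg
Δh = -93.152 + -841 + -254.49 = -1188.6 kJ/kg
Q = ṁ·Δh = 15.66 kg/s × -1188.6 kJ/kg = -18614 kJ/s
|Q| = 18614 kW = 67011 MJ/h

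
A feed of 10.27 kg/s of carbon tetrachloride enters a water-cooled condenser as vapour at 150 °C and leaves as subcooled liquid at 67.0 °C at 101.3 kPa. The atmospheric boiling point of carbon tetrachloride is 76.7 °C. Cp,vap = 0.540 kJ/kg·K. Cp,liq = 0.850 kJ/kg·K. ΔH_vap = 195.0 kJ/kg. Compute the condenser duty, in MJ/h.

Q_c = 8980 MJ/h

vapour 150→76.7 °C: -39.582 kJ/kg
condensation at 76.7 °C: -195 kJ/kg
liquid 76.7→67.0 °C: -8.245 kJ/kg
Δh = -39.582 + -195 + -8.245 = -242.83 kJ/kg
Q = ṁ·Δh = 10.27 kg/s × -242.83 kJ/kg = -2493.8 kJ/s
|Q| = 2493.8 kW = 8977.8 MJ/h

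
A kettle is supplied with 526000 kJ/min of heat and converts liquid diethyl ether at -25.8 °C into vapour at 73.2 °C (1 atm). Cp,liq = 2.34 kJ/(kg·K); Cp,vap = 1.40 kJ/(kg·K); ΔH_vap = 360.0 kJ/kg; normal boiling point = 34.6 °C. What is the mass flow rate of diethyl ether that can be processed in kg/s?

ṁ = 15.8 kg/s

Δh = 2.34×(34.6−-25.8) + 360.0 + 1.40×(73.2−34.6) = 555.38 kJ/kg
Q = 526000 kJ/min = 8766.7 kJ/s = 8766.7 kJ/s
ṁ = Q/Δh = 8766.7 / 555.38 = 15.785 kg/s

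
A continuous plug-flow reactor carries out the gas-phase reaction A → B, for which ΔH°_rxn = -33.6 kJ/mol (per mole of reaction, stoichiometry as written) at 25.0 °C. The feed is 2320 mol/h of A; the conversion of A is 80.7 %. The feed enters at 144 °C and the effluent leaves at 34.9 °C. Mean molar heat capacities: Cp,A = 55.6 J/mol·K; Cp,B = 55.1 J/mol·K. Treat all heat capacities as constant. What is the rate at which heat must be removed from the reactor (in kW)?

Q_out = 21.4 kW

Extent of reaction ξ = 0.807 × 2320 = 1872.2 mol/h
Reaction term: ξ·ΔH°_rxn = 1872.2 × -33.6 = -62907 kJ/h
Sensible, feed 144→25 °C: -15350 kJ/h
Outlet flows (mol/h): A 447.76, B 1872.2
Sensible, products 25→34.9 °C: 1267.8 kJ/h
Q = ΔH = -76990 kJ/h = -21.386 kW
Heat removed = 21.386 kW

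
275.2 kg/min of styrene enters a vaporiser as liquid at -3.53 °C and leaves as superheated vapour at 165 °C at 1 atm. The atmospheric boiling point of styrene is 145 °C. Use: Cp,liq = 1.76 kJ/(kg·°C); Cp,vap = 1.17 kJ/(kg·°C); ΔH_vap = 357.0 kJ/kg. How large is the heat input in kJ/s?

liquid -3.53→145 °C: 261.41 kJ/kg
vaporisation at 145 °C: 357 kJ/kg
vapour 145→165 °C: 23.4 kJ/kg
Δh = 261.41 + 357 + 23.4 = 641.81 kJ/kg
Q = ṁ·Δh = 275.2 kg/min × 641.81 kJ/kg = 176630 kJ/min
|Q| = 2943.8 kW

Q = 2940 kJ/s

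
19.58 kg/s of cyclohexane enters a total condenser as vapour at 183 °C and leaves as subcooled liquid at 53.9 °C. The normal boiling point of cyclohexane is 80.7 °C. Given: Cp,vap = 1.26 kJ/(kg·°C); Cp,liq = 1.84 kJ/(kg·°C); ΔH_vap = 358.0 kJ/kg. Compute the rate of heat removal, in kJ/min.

vapour 183→80.7 °C: -128.9 kJ/kg
condensation at 80.7 °C: -358 kJ/kg
liquid 80.7→53.9 °C: -49.312 kJ/kg
Δh = -128.9 + -358 + -49.312 = -536.21 kJ/kg
Q = ṁ·Δh = 19.58 kg/s × -536.21 kJ/kg = -10499 kJ/s
|Q| = 10499 kW = 629940 kJ/min

Q_c = 630000 kJ/min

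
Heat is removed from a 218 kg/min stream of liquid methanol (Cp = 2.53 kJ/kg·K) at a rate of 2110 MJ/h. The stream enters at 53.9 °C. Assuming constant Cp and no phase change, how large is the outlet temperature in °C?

T_out = -9.86 °C

Q = 2110 MJ/h = 35167 kJ/min
ΔT = Q/(ṁ·Cp) = 35167/(218×2.53) = 63.761 K
T_out = 53.9 − 63.761 = -9.8609 °C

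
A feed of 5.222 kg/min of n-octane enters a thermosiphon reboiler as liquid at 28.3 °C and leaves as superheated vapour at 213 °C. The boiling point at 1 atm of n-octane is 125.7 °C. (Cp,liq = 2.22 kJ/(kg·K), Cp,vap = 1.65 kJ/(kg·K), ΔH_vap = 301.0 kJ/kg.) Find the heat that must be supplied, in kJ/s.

Q = 57.6 kJ/s

liquid 28.3→125.7 °C: 216.23 kJ/kg
vaporisation at 125.7 °C: 301 kJ/kg
vapour 125.7→213 °C: 144.04 kJ/kg
Δh = 216.23 + 301 + 144.04 = 661.27 kJ/kg
Q = ṁ·Δh = 5.222 kg/min × 661.27 kJ/kg = 3453.2 kJ/min
|Q| = 57.553 kW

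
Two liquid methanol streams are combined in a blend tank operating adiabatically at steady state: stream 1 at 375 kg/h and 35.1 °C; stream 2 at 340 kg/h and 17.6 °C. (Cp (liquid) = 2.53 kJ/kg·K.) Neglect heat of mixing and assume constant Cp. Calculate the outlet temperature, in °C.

T_out = 26.8 °C

Energy balance with Q = 0: Σ ṁᵢCp,ᵢ(T_out − Tᵢ) = 0
Σ ṁᵢCp,ᵢTᵢ = 375×2.53×35.1 + 340×2.53×17.6 = 48441
Σ ṁᵢCp,ᵢ = 375×2.53 + 340×2.53 = 1808.9
T_out = 48441 / 1808.9 = 26.778 °C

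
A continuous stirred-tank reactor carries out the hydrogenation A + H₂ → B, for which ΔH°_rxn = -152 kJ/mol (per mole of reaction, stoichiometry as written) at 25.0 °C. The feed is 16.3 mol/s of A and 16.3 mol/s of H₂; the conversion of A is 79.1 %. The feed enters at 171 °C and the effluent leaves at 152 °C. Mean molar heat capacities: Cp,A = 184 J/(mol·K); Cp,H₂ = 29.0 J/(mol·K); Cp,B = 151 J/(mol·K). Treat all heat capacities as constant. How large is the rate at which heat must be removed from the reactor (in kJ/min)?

Extent of reaction ξ = 0.791 × 16.3 = 12.893 mol/s
Reaction term: ξ·ΔH°_rxn = 12.893 × -152 = -1959.8 kJ/s
Sensible, feed 171→25 °C: -506.9 kJ/s
Outlet flows (mol/s): A 3.4067, H₂ 3.4067, B 12.893
Sensible, products 25→152 °C: 339.41 kJ/s
Q = ΔH = -2127.3 kJ/s = -2127.3 kW
Heat removed = 127640 kJ/min

Q_out = 128000 kJ/min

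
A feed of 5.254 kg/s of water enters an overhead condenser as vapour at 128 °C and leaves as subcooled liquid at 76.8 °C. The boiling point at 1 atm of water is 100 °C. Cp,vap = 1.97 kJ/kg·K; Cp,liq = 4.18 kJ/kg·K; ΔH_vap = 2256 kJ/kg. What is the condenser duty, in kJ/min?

vapour 128→100 °C: -55.16 kJ/kg
condensation at 100 °C: -2256 kJ/kg
liquid 100→76.8 °C: -96.976 kJ/kg
Δh = -55.16 + -2256 + -96.976 = -2408.1 kJ/kg
Q = ṁ·Δh = 5.254 kg/s × -2408.1 kJ/kg = -12652 kJ/s
|Q| = 12652 kW = 759140 kJ/min

Q_c = 759000 kJ/min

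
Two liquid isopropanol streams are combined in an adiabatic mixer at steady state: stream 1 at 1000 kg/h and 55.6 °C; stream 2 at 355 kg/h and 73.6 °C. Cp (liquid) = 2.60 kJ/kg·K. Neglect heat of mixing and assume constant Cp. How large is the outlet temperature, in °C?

T_out = 60.3 °C

No heat crosses the boundary, so H_out = H_in.
T_out = Σ ṁᵢCp,ᵢTᵢ / Σ ṁᵢCp,ᵢ
      = 212490 / 3523 = 60.316 °C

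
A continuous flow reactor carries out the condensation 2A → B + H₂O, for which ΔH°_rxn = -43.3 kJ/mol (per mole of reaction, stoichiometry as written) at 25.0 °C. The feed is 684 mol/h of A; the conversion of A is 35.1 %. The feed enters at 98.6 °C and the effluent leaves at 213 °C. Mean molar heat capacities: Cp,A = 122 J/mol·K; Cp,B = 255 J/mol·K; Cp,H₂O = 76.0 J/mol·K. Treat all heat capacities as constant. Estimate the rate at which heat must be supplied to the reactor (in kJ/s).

Q_in = 1.75 kJ/s

Extent of reaction ξ = 0.351 × 684 / 2 = 120.04 mol/h
Reaction term: ξ·ΔH°_rxn = 120.04 × -43.3 = -5197.8 kJ/h
Sensible, feed 98.6→25 °C: -6141.8 kJ/h
Outlet flows (mol/h): A 443.92, B 120.04, H₂O 120.04
Sensible, products 25→213 °C: 17652 kJ/h
Q = ΔH = 6312 kJ/h = 1.7533 kW
Heat supplied = 1.7533 kJ/s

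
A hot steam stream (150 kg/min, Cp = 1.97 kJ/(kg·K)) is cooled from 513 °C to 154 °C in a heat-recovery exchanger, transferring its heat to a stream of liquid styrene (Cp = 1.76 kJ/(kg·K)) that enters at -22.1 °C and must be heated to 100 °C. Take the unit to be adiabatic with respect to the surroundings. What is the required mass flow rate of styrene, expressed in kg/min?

Heat released by hot stream: Q = 150 × 1.97 × (513 − 154) = 106080 kJ/min
Energy balance on cold side (adiabatic exchanger): Q = ṁ_c·Cp_c·(T_c,out − T_c,in)
ṁ_c = 106080 / [1.76 × (100 − -22.1)] = 493.66 kg/min

ṁ_c = 494 kg/min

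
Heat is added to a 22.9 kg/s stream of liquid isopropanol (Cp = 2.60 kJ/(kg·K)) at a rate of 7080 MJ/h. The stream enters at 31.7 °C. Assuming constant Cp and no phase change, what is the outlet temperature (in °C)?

T_out = 64.7 °C

Q = 7080 MJ/h = 1966.7 kJ/s
ΔT = Q/(ṁ·Cp) = 1966.7/(22.9×2.60) = 33.031 K
T_out = 31.7 + 33.031 = 64.731 °C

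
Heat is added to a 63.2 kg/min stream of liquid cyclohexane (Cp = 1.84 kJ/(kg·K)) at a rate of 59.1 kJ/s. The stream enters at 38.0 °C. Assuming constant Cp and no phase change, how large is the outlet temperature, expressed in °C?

Q = 59.1 kJ/s = 3546 kJ/min
ΔT = Q/(ṁ·Cp) = 3546/(63.2×1.84) = 30.493 K
T_out = 38.0 + 30.493 = 68.493 °C

T_out = 68.5 °C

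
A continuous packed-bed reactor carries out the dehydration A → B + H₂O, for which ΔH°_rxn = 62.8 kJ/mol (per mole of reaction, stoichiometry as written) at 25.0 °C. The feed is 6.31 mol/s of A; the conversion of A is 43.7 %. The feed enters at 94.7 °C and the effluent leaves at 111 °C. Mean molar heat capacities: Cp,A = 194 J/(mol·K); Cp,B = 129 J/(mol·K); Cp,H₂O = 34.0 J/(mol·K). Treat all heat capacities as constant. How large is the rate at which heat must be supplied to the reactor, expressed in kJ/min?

Extent of reaction ξ = 0.437 × 6.31 = 2.7575 mol/s
Reaction term: ξ·ΔH°_rxn = 2.7575 × 62.8 = 173.17 kJ/s
Sensible, feed 94.7→25 °C: -85.323 kJ/s
Outlet flows (mol/s): A 3.5525, B 2.7575, H₂O 2.7575
Sensible, products 25→111 °C: 97.925 kJ/s
Q = ΔH = 185.77 kJ/s = 185.77 kW
Heat supplied = 11146 kJ/min

Q_in = 11100 kJ/min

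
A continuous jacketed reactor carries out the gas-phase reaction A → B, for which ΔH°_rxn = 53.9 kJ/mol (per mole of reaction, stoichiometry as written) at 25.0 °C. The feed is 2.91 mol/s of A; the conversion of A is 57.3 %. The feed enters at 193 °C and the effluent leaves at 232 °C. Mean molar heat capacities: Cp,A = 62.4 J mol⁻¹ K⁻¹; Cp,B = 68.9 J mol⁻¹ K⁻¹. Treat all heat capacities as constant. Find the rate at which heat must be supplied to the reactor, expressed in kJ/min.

Extent of reaction ξ = 0.573 × 2.91 = 1.6674 mol/s
Reaction term: ξ·ΔH°_rxn = 1.6674 × 53.9 = 89.874 kJ/s
Sensible, feed 193→25 °C: -30.506 kJ/s
Outlet flows (mol/s): A 1.2426, B 1.6674
Sensible, products 25→232 °C: 39.831 kJ/s
Q = ΔH = 99.2 kJ/s = 99.2 kW
Heat supplied = 5952 kJ/min

Q_in = 5950 kJ/min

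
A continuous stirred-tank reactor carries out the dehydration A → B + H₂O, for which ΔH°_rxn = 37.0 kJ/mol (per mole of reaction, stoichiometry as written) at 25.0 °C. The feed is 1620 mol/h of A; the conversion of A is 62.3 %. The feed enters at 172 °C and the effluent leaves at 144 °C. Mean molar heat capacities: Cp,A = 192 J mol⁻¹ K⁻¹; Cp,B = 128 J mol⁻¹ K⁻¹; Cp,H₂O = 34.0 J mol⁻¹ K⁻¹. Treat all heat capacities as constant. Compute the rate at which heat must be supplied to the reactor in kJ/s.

Q_in = 6.95 kJ/s

Extent of reaction ξ = 0.623 × 1620 = 1009.3 mol/h
Reaction term: ξ·ΔH°_rxn = 1009.3 × 37.0 = 37343 kJ/h
Sensible, feed 172→25 °C: -45723 kJ/h
Outlet flows (mol/h): A 610.74, B 1009.3, H₂O 1009.3
Sensible, products 25→144 °C: 33411 kJ/h
Q = ΔH = 25030 kJ/h = 6.9529 kW
Heat supplied = 6.9529 kJ/s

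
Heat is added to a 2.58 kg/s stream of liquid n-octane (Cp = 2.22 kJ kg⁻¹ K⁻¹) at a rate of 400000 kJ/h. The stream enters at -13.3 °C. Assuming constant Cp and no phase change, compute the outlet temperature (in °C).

T_out = 6.10 °C

Q = 400000 kJ/h = 111.11 kJ/s
ΔT = Q/(ṁ·Cp) = 111.11/(2.58×2.22) = 19.399 K
T_out = -13.3 + 19.399 = 6.0992 °C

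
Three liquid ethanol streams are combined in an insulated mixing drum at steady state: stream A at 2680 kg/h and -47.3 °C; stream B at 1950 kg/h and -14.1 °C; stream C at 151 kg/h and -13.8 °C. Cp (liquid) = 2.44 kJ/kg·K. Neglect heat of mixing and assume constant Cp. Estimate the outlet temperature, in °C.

T_out = -32.7 °C

No heat crosses the boundary, so H_out = H_in.
T_out = Σ ṁᵢCp,ᵢTᵢ / Σ ṁᵢCp,ᵢ
      = -381480 / 11666 = -32.701 °C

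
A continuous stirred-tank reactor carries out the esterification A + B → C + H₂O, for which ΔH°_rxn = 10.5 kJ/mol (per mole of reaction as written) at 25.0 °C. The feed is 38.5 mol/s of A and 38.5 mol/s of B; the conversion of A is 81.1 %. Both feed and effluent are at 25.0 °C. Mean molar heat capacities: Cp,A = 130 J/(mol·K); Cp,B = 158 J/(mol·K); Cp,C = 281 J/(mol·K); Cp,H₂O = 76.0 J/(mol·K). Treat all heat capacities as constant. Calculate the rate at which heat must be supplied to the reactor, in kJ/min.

Extent of reaction ξ = 0.811 × 38.5 = 31.224 mol/s
Reaction term: ξ·ΔH°_rxn = 31.224 × 10.5 = 327.85 kJ/s
Q = ΔH = 327.85 kJ/s = 327.85 kW
Heat supplied = 19671 kJ/min

Q_in = 19700 kJ/min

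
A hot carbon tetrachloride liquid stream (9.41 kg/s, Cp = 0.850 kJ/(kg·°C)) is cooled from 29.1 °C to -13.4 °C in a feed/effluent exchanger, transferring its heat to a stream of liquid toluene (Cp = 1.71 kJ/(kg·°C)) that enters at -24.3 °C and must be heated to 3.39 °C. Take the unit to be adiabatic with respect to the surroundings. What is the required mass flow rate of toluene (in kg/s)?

Heat released by hot stream: Q = 9.41 × 0.850 × (29.1 − -13.4) = 339.94 kJ/s
Energy balance on cold side (adiabatic exchanger): Q = ṁ_c·Cp_c·(T_c,out − T_c,in)
ṁ_c = 339.94 / [1.71 × (3.39 − -24.3)] = 7.1792 kg/s

ṁ_c = 7.18 kg/s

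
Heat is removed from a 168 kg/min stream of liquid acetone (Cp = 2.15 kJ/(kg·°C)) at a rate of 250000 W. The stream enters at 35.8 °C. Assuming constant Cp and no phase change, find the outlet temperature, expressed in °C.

Q = 250000 W = 15000 kJ/min
ΔT = Q/(ṁ·Cp) = 15000/(168×2.15) = 41.528 K
T_out = 35.8 − 41.528 = -5.7282 °C

T_out = -5.73 °C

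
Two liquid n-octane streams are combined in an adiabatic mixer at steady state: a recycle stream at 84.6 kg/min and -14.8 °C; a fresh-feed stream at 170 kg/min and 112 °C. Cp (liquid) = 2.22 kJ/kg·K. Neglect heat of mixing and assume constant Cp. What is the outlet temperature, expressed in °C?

No heat crosses the boundary, so H_out = H_in.
Σ ṁᵢCp,ᵢTᵢ = 84.6×2.22×-14.8 + 170×2.22×112 = 39489
Σ ṁᵢCp,ᵢ = 84.6×2.22 + 170×2.22 = 565.21
T_out = 39489 / 565.21 = 69.866 °C

T_out = 69.9 °C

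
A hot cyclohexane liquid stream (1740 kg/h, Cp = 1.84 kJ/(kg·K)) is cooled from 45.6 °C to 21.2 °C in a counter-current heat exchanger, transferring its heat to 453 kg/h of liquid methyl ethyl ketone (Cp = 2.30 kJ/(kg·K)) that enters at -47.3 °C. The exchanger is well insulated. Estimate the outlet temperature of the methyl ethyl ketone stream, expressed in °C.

Heat released by hot stream: Q = 1740 × 1.84 × (45.6 − 21.2) = 78119 kJ/h
Energy balance on cold side (adiabatic exchanger): Q = ṁ_c·Cp_c·(T_c,out − T_c,in)
T_c,out = -47.3 + 78119/(453 × 2.30) = 27.677 °C

T_c,out = 27.7 °C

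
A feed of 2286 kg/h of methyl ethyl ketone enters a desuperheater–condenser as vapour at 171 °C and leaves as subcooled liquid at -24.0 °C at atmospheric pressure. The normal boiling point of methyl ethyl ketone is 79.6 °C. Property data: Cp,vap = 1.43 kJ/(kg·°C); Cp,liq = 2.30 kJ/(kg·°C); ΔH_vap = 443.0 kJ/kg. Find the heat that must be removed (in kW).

Q_c = 516 kW

vapour 171→79.6 °C: -130.7 kJ/kg
condensation at 79.6 °C: -443 kJ/kg
liquid 79.6→-24.0 °C: -238.28 kJ/kg
Δh = -130.7 + -443 + -238.28 = -811.98 kJ/kg
Q = ṁ·Δh = 2286 kg/h × -811.98 kJ/kg = -1.8562e+06 kJ/h
|Q| = 515.61 kW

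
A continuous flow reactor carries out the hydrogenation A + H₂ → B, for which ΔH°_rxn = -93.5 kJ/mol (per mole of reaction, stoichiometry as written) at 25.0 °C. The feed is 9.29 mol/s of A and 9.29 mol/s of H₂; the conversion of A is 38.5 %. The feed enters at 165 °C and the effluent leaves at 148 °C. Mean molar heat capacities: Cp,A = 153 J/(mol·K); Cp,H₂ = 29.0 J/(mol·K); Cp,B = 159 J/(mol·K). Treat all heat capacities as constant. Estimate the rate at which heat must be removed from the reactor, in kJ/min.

Extent of reaction ξ = 0.385 × 9.29 = 3.5766 mol/s
Reaction term: ξ·ΔH°_rxn = 3.5766 × -93.5 = -334.42 kJ/s
Sensible, feed 165→25 °C: -236.71 kJ/s
Outlet flows (mol/s): A 5.7133, H₂ 5.7133, B 3.5766
Sensible, products 25→148 °C: 197.85 kJ/s
Q = ΔH = -373.28 kJ/s = -373.28 kW
Heat removed = 22397 kJ/min

Q_out = 22400 kJ/min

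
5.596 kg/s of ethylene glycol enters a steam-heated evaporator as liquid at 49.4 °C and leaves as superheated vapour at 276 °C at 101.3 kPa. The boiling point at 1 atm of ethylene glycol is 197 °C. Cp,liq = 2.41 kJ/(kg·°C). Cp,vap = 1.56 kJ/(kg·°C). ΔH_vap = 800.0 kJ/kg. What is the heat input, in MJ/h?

liquid 49.4→197 °C: 355.72 kJ/kg
vaporisation at 197 °C: 800 kJ/kg
vapour 197→276 °C: 123.24 kJ/kg
Δh = 355.72 + 800 + 123.24 = 1279 kJ/kg
Q = ṁ·Δh = 5.596 kg/s × 1279 kJ/kg = 7157 kJ/s
|Q| = 7157 kW = 25765 MJ/h

Q = 25800 MJ/h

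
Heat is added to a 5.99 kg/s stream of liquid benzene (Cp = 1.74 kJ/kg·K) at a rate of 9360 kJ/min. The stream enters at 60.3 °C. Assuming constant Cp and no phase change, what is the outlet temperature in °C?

T_out = 75.3 °C

Q = 9360 kJ/min = 156 kJ/s
ΔT = Q/(ṁ·Cp) = 156/(5.99×1.74) = 14.967 K
T_out = 60.3 + 14.967 = 75.267 °C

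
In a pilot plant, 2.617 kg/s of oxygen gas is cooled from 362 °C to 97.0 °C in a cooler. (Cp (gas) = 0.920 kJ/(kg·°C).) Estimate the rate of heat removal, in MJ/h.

Q_c = 2300 MJ/h

Q = ṁ·Cp·ΔT = 2.617 × 0.920 × (97.0 − 362) = -638.02 kJ/s
Cooling duty = 2296.9 MJ/h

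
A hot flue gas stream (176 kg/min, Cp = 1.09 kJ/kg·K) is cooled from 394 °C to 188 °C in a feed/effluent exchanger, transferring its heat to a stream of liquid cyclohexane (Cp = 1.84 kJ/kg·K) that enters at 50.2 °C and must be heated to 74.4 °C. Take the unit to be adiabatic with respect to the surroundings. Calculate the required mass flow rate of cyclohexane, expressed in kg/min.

ṁ_c = 888 kg/min

Heat released by hot stream: Q = 176 × 1.09 × (394 − 188) = 39519 kJ/min
Energy balance on cold side (adiabatic exchanger): Q = ṁ_c·Cp_c·(T_c,out − T_c,in)
ṁ_c = 39519 / [1.84 × (74.4 − 50.2)] = 887.51 kg/min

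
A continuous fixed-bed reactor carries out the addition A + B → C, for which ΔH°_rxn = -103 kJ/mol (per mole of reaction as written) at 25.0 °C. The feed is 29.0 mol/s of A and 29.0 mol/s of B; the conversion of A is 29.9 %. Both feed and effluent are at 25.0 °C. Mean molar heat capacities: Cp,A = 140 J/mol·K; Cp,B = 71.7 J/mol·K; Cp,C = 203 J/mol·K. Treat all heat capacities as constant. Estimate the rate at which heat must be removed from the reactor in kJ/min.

Q_out = 53600 kJ/min

Extent of reaction ξ = 0.299 × 29.0 = 8.671 mol/s
Reaction term: ξ·ΔH°_rxn = 8.671 × -103 = -893.11 kJ/s
Q = ΔH = -893.11 kJ/s = -893.11 kW
Heat removed = 53587 kJ/min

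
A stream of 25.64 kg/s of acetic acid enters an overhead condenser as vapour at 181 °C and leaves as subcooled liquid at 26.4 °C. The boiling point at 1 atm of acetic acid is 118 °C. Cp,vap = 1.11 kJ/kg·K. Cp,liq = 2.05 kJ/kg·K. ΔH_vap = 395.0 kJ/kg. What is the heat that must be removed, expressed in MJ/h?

vapour 181→118 °C: -69.93 kJ/kg
condensation at 118 °C: -395 kJ/kg
liquid 118→26.4 °C: -187.78 kJ/kg
Δh = -69.93 + -395 + -187.78 = -652.71 kJ/kg
Q = ṁ·Δh = 25.64 kg/s × -652.71 kJ/kg = -16735 kJ/s
|Q| = 16735 kW = 60248 MJ/h

Q_c = 60200 MJ/h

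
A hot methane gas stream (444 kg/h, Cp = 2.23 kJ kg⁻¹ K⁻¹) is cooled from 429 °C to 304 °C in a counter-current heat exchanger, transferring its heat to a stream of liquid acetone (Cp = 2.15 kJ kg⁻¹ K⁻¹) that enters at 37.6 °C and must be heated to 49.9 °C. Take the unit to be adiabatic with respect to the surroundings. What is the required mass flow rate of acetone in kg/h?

Heat released by hot stream: Q = 444 × 2.23 × (429 − 304) = 123760 kJ/h
Energy balance on cold side (adiabatic exchanger): Q = ṁ_c·Cp_c·(T_c,out − T_c,in)
ṁ_c = 123760 / [2.15 × (49.9 − 37.6)] = 4680.1 kg/h

ṁ_c = 4680 kg/h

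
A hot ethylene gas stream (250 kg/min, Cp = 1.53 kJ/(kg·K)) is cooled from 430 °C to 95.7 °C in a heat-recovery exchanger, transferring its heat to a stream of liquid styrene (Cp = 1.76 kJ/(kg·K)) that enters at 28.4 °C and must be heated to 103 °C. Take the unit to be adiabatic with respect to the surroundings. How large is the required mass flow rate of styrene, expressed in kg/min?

Heat released by hot stream: Q = 250 × 1.53 × (430 − 95.7) = 127870 kJ/min
Energy balance on cold side (adiabatic exchanger): Q = ṁ_c·Cp_c·(T_c,out − T_c,in)
ṁ_c = 127870 / [1.76 × (103 − 28.4)] = 973.9 kg/min

ṁ_c = 974 kg/min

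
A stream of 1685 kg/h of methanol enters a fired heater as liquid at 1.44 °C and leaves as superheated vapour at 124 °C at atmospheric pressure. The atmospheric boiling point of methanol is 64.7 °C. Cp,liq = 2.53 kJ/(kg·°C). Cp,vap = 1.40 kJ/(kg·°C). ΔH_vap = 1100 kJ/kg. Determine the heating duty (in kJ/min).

liquid 1.44→64.7 °C: 160.05 kJ/kg
vaporisation at 64.7 °C: 1100 kJ/kg
vapour 64.7→124 °C: 83.02 kJ/kg
Δh = 160.05 + 1100 + 83.02 = 1343.1 kJ/kg
Q = ṁ·Δh = 1685 kg/h × 1343.1 kJ/kg = 2.2631e+06 kJ/h
|Q| = 628.63 kW = 37718 kJ/min

Q = 37700 kJ/min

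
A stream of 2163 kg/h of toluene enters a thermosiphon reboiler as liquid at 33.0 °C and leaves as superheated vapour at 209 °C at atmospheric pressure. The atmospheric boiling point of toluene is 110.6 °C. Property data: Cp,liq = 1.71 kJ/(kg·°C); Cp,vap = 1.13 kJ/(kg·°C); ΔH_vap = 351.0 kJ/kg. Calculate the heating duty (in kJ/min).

liquid 33.0→110.6 °C: 132.7 kJ/kg
vaporisation at 110.6 °C: 351 kJ/kg
vapour 110.6→209 °C: 111.19 kJ/kg
Δh = 132.7 + 351 + 111.19 = 594.89 kJ/kg
Q = ṁ·Δh = 2163 kg/h × 594.89 kJ/kg = 1.2867e+06 kJ/h
|Q| = 357.43 kW = 21446 kJ/min

Q = 21400 kJ/min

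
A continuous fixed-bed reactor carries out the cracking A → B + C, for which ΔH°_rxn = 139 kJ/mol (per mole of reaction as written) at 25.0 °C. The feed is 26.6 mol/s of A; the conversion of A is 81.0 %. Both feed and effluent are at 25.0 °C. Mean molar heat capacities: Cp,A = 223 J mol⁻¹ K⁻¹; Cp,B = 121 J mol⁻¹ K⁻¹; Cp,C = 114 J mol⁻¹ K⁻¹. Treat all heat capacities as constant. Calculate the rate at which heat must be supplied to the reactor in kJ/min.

Extent of reaction ξ = 0.810 × 26.6 = 21.546 mol/s
Reaction term: ξ·ΔH°_rxn = 21.546 × 139 = 2994.9 kJ/s
Q = ΔH = 2994.9 kJ/s = 2994.9 kW
Heat supplied = 179690 kJ/min

Q_in = 180000 kJ/min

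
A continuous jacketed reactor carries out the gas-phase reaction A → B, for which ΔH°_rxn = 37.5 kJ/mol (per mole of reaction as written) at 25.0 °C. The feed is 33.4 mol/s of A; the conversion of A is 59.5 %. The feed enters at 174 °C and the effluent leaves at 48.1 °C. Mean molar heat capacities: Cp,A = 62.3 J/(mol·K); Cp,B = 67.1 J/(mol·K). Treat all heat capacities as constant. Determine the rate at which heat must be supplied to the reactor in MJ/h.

Extent of reaction ξ = 0.595 × 33.4 = 19.873 mol/s
Reaction term: ξ·ΔH°_rxn = 19.873 × 37.5 = 745.24 kJ/s
Sensible, feed 174→25 °C: -310.04 kJ/s
Outlet flows (mol/s): A 13.527, B 19.873
Sensible, products 25→48.1 °C: 50.27 kJ/s
Q = ΔH = 485.47 kJ/s = 485.47 kW
Heat supplied = 1747.7 MJ/h

Q_in = 1750 MJ/h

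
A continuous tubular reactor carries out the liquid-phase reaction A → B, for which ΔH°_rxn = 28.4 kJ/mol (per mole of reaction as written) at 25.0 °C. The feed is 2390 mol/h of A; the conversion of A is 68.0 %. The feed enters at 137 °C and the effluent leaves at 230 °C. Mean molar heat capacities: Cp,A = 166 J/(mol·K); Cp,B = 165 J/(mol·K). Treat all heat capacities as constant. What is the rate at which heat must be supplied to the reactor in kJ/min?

Extent of reaction ξ = 0.680 × 2390 = 1625.2 mol/h
Reaction term: ξ·ΔH°_rxn = 1625.2 × 28.4 = 46156 kJ/h
Sensible, feed 137→25 °C: -44435 kJ/h
Outlet flows (mol/h): A 764.8, B 1625.2
Sensible, products 25→230 °C: 80999 kJ/h
Q = ΔH = 82719 kJ/h = 22.978 kW
Heat supplied = 1378.7 kJ/min

Q_in = 1380 kJ/min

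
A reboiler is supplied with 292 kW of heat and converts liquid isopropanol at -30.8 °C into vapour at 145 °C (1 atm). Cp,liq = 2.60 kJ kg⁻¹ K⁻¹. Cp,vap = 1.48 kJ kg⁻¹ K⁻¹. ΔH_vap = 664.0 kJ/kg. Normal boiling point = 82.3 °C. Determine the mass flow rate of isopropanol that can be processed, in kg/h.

Δh = 2.60×(82.3−-30.8) + 664.0 + 1.48×(145−82.3) = 1050.9 kJ/kg
Q = 292 kW = 292 kJ/s = 1.0512e+06 kJ/h
ṁ = Q/Δh = 1.0512e+06 / 1050.9 = 1000.3 kg/h

ṁ = 1000 kg/h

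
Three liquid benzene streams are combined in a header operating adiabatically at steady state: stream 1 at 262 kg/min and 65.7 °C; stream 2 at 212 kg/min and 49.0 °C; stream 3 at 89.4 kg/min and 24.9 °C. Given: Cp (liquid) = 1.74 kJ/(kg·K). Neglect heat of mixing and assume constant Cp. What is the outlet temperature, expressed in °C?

No heat crosses the boundary, so H_out = H_in.
Σ ṁᵢCp,ᵢTᵢ = 262×1.74×65.7 + 212×1.74×49.0 + 89.4×1.74×24.9 = 51900
Σ ṁᵢCp,ᵢ = 262×1.74 + 212×1.74 + 89.4×1.74 = 980.32
T_out = 51900 / 980.32 = 52.942 °C

T_out = 52.9 °C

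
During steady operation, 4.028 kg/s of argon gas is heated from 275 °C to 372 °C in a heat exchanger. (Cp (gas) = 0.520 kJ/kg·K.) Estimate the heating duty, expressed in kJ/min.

Q = 12200 kJ/min

Q = ṁ·Cp·ΔT = 4.028 × 0.520 × (372 − 275) = 203.17 kJ/s
Heating duty = 12190 kJ/min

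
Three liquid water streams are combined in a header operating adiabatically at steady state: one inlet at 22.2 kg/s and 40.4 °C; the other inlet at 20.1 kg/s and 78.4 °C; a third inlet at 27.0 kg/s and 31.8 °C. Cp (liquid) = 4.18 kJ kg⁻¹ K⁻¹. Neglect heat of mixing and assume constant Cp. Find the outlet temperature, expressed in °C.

T_out = 48.1 °C

Energy balance with Q = 0: Σ ṁᵢCp,ᵢ(T_out − Tᵢ) = 0
Σ ṁᵢCp,ᵢTᵢ = 22.2×4.18×40.4 + 20.1×4.18×78.4 + 27.0×4.18×31.8 = 13925
Σ ṁᵢCp,ᵢ = 22.2×4.18 + 20.1×4.18 + 27.0×4.18 = 289.67
T_out = 13925 / 289.67 = 48.071 °C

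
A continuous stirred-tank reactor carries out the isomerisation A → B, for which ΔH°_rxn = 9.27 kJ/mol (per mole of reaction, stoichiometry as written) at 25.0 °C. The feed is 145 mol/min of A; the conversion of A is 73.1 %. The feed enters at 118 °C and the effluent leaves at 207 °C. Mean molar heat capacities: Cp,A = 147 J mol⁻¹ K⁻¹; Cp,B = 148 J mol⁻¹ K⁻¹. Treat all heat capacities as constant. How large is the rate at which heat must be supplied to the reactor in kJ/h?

Q_in = 174000 kJ/h

Extent of reaction ξ = 0.731 × 145 = 106 mol/min
Reaction term: ξ·ΔH°_rxn = 106 × 9.27 = 982.57 kJ/min
Sensible, feed 118→25 °C: -1982.3 kJ/min
Outlet flows (mol/min): A 39.005, B 106
Sensible, products 25→207 °C: 3898.6 kJ/min
Q = ΔH = 2898.9 kJ/min = 48.315 kW
Heat supplied = 173930 kJ/h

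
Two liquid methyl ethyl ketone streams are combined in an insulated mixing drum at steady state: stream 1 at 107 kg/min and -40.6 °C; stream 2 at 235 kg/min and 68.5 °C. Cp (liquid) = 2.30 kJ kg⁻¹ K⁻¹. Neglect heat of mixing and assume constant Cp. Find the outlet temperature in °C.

No heat crosses the boundary, so H_out = H_in.
Σ ṁᵢCp,ᵢTᵢ = 107×2.30×-40.6 + 235×2.30×68.5 = 27033
Σ ṁᵢCp,ᵢ = 107×2.30 + 235×2.30 = 786.6
T_out = 27033 / 786.6 = 34.366 °C

T_out = 34.4 °C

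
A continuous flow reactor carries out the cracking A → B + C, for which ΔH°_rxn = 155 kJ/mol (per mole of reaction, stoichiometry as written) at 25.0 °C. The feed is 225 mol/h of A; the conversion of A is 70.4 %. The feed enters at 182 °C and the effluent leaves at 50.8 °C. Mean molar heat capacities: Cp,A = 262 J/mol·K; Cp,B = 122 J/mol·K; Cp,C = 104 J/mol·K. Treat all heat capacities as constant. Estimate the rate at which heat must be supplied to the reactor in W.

Extent of reaction ξ = 0.704 × 225 = 158.4 mol/h
Reaction term: ξ·ΔH°_rxn = 158.4 × 155 = 24552 kJ/h
Sensible, feed 182→25 °C: -9255.1 kJ/h
Outlet flows (mol/h): A 66.6, B 158.4, C 158.4
Sensible, products 25→50.8 °C: 1373.8 kJ/h
Q = ΔH = 16671 kJ/h = 4.6307 kW
Heat supplied = 4630.7 W

Q_in = 4630 W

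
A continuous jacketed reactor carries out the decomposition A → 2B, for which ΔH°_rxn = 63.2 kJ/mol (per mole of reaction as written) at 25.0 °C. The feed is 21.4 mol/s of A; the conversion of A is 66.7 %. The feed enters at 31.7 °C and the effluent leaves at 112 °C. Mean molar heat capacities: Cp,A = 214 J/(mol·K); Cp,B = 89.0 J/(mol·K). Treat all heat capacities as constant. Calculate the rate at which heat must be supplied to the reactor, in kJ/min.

Q_in = 73500 kJ/min

Extent of reaction ξ = 0.667 × 21.4 = 14.274 mol/s
Reaction term: ξ·ΔH°_rxn = 14.274 × 63.2 = 902.1 kJ/s
Sensible, feed 31.7→25 °C: -30.683 kJ/s
Outlet flows (mol/s): A 7.1262, B 28.548
Sensible, products 25→112 °C: 353.72 kJ/s
Q = ΔH = 1225.1 kJ/s = 1225.1 kW
Heat supplied = 73508 kJ/min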